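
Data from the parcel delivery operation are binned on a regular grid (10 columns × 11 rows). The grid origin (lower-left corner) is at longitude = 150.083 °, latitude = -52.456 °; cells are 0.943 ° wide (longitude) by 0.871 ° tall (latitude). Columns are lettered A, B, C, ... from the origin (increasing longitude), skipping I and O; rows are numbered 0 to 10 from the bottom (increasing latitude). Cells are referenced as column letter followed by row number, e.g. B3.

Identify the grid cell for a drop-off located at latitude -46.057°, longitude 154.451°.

Column index: ⌊(154.451 − 150.083) / 0.943⌋ = ⌊4.632⌋ = 4 → column E
Row offset from origin: ⌊(-46.057 − -52.456) / 0.871⌋ = ⌊7.347⌋ = 7 → row 7

E7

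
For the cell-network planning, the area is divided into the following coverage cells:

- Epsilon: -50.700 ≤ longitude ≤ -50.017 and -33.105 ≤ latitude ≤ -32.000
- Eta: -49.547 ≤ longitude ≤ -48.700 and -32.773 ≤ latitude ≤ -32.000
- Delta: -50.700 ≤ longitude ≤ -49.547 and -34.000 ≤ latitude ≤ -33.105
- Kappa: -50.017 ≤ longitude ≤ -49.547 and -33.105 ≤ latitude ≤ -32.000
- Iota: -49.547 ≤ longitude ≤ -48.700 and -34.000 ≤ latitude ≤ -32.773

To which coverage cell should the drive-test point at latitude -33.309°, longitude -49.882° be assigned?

Delta

The point has longitude = -49.882 and latitude = -33.309.
Only Delta satisfies -50.700 ≤ longitude ≤ -49.547 and -34.000 ≤ latitude ≤ -33.105.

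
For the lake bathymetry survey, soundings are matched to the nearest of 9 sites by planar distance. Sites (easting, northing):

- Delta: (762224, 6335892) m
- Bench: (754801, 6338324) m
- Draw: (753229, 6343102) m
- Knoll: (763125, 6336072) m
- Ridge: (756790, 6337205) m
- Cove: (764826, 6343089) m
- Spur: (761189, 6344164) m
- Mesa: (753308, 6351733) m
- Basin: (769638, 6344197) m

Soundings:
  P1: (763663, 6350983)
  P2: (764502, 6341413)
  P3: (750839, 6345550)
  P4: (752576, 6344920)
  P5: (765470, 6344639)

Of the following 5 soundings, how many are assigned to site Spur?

1

P1 → Spur
P2 → Cove
P3 → Draw
P4 → Draw
P5 → Cove
1 of the 5 goes to Spur.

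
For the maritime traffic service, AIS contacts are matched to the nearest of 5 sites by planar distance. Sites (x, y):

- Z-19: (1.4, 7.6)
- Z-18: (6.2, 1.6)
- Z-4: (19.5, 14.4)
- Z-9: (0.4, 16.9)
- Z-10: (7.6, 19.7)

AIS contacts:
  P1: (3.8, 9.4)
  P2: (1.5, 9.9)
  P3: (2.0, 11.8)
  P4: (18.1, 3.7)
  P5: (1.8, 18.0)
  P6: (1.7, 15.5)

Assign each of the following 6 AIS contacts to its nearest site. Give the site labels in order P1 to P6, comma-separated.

P1 → Z-19 (d²=9.00)
P2 → Z-19 (d²=5.30)
P3 → Z-19 (d²=18.00)
P4 → Z-4 (d²=116.45)
P5 → Z-9 (d²=3.17)
P6 → Z-9 (d²=3.65)

Z-19, Z-19, Z-19, Z-4, Z-9, Z-9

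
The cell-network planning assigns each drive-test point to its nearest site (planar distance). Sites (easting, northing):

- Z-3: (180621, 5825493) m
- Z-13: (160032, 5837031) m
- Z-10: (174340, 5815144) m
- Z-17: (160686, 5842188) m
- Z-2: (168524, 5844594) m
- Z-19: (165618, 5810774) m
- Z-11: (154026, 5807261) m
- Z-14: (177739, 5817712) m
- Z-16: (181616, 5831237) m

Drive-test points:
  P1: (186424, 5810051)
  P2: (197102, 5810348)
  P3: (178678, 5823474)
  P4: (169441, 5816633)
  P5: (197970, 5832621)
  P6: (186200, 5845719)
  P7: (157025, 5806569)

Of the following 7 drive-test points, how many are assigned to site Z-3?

P1 → Z-14
P2 → Z-14
P3 → Z-3
P4 → Z-10
P5 → Z-16
P6 → Z-16
P7 → Z-11
1 of the 7 goes to Z-3.

1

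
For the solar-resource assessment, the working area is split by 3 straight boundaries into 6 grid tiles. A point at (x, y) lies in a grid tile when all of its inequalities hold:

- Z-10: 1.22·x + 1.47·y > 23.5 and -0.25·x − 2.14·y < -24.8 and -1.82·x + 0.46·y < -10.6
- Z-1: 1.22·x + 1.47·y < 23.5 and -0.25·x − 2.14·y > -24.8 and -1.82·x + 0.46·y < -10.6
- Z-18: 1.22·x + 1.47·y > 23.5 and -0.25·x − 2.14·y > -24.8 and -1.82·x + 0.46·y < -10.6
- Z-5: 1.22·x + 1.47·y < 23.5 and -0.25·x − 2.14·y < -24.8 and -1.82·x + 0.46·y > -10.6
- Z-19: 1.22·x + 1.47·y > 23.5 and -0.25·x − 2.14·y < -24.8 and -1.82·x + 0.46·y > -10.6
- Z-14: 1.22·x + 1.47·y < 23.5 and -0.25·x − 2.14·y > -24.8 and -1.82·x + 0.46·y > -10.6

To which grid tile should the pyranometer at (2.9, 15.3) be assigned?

1.22·2.9 + 1.47·15.3 = 26.029, which is > 23.5
-0.25·2.9 − 2.14·15.3 = -33.467, which is < -24.8
-1.82·2.9 + 0.46·15.3 = 1.760, which is > -10.6
This sign pattern matches Z-19.

Z-19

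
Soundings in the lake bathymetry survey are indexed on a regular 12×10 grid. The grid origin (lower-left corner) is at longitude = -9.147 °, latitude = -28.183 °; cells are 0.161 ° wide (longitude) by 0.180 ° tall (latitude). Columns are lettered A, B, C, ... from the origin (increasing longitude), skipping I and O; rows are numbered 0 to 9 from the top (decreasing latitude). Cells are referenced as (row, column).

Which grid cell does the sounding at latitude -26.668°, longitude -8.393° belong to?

Column index: ⌊(-8.393 − -9.147) / 0.161⌋ = ⌊4.683⌋ = 4 → column E
Row offset from origin: ⌊(-26.668 − -28.183) / 0.180⌋ = ⌊8.417⌋ = 8 → row 1 (counted from top)

(1, E)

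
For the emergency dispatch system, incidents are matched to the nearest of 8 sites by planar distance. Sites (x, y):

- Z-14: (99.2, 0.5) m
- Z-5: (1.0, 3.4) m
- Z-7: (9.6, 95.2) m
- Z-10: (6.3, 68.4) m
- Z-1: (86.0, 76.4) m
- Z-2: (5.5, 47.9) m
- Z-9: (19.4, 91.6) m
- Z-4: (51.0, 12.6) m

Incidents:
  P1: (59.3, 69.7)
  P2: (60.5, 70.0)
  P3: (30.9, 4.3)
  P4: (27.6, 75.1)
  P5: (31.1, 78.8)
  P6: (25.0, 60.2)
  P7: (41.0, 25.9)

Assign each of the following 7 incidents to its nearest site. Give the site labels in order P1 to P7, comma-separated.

Z-1, Z-1, Z-4, Z-9, Z-9, Z-10, Z-4

P1 → Z-1 (d²=757.78)
P2 → Z-1 (d²=691.21)
P3 → Z-4 (d²=472.90)
P4 → Z-9 (d²=339.49)
P5 → Z-9 (d²=300.73)
P6 → Z-10 (d²=416.93)
P7 → Z-4 (d²=276.89)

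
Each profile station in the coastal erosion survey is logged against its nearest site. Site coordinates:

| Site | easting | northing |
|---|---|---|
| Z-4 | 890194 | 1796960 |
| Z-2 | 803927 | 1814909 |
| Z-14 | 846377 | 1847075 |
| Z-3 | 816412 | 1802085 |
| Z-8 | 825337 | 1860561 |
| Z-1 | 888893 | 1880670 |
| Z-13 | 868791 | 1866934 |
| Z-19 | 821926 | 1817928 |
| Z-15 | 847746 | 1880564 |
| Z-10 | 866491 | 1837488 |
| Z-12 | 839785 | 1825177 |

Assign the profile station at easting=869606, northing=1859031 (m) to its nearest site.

Squared distances to each site:
Z-4: 4276674785.000; Z-2: 6260481925.000; Z-14: 682532377.000; Z-3: 6072448552.000; Z-8: 1962085261.000; Z-1: 840234690.000; Z-13: 63121634.000; Z-19: 3962839009.000; Z-15: 941529689.000; Z-10: 473804074.000; Z-12: 2035385357.000.
Minimum at Z-13.

Z-13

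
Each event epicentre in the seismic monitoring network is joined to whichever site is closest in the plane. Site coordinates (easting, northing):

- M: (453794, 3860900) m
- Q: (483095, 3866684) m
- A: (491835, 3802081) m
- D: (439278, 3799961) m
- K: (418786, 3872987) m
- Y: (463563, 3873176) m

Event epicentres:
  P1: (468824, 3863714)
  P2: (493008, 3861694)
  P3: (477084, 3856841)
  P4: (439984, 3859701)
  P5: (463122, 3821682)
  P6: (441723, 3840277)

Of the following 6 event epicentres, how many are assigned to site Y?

P1 → Y
P2 → Q
P3 → Q
P4 → M
P5 → D
P6 → M
1 of the 6 goes to Y.

1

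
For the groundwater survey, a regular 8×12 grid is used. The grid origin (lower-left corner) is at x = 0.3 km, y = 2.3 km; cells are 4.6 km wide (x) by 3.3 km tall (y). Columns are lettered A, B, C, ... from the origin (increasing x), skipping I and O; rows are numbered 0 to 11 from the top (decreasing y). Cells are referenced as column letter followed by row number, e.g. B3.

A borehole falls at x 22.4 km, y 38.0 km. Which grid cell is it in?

E1

Column index: ⌊(22.4 − 0.3) / 4.6⌋ = ⌊4.804⌋ = 4 → column E
Row offset from origin: ⌊(38.0 − 2.3) / 3.3⌋ = ⌊10.818⌋ = 10 → row 1 (counted from top)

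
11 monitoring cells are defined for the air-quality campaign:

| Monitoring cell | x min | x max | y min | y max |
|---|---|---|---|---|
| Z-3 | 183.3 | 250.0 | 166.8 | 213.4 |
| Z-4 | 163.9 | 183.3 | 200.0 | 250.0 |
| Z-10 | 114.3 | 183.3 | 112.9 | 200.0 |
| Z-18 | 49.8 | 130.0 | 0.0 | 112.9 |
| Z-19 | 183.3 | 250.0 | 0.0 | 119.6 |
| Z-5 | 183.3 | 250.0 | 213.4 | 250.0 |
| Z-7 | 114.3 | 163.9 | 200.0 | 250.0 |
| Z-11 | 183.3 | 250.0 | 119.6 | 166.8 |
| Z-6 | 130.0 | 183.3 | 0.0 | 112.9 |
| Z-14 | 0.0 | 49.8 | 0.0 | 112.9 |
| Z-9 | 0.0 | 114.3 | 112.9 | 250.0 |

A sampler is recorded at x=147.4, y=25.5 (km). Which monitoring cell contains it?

Z-6

The point has x = 147.4 and y = 25.5.
Only Z-6 satisfies 130.0 ≤ x ≤ 183.3 and 0.0 ≤ y ≤ 112.9.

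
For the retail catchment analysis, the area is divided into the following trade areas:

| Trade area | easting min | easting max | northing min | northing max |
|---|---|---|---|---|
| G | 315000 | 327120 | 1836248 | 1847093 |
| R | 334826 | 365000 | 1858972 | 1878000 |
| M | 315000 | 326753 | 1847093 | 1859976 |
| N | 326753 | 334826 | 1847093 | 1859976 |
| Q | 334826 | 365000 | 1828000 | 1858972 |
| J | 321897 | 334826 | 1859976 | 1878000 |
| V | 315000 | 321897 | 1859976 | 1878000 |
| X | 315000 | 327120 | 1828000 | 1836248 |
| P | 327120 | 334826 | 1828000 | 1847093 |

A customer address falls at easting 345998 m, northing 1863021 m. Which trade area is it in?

R

The point has easting = 345998 and northing = 1863021.
Only R satisfies 334826 ≤ easting ≤ 365000 and 1858972 ≤ northing ≤ 1878000.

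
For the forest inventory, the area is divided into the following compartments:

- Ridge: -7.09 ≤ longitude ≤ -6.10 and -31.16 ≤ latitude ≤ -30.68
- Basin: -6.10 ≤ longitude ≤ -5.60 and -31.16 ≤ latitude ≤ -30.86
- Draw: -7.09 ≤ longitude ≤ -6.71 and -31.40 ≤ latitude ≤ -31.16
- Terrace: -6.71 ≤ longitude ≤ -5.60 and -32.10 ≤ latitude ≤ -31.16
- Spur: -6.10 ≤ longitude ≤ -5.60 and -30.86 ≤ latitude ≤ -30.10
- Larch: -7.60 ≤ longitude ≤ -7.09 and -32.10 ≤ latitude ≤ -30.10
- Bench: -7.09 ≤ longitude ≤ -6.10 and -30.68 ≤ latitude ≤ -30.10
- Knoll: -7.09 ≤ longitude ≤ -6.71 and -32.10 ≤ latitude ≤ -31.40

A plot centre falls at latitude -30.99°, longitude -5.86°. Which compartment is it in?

Basin

The point has longitude = -5.86 and latitude = -30.99.
Only Basin satisfies -6.10 ≤ longitude ≤ -5.60 and -31.16 ≤ latitude ≤ -30.86.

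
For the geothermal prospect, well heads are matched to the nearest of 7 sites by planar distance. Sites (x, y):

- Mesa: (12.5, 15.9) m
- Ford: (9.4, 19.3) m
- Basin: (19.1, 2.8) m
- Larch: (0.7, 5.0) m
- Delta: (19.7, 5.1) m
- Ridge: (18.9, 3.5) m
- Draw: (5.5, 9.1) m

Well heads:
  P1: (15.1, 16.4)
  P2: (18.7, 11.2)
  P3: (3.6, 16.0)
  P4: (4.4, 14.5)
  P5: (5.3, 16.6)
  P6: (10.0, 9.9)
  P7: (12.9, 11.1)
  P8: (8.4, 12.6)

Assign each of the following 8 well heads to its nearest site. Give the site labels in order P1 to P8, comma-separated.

P1 → Mesa (d²=7.01)
P2 → Delta (d²=38.21)
P3 → Ford (d²=44.53)
P4 → Draw (d²=30.37)
P5 → Ford (d²=24.10)
P6 → Draw (d²=20.89)
P7 → Mesa (d²=23.20)
P8 → Draw (d²=20.66)

Mesa, Delta, Ford, Draw, Ford, Draw, Mesa, Draw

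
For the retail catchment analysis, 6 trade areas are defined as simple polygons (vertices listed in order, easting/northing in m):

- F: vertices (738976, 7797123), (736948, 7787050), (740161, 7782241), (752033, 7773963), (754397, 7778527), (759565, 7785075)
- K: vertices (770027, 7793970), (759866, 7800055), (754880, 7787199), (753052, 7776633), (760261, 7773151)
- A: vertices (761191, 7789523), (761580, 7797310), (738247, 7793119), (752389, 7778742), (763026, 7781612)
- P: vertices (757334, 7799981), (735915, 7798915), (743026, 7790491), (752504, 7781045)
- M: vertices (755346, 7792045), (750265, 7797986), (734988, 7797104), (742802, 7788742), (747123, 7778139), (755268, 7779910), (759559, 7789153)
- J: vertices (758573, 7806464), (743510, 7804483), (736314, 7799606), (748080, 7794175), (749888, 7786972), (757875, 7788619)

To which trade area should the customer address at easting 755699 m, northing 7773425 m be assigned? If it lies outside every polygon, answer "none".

Cast a ray rightward from (755699, 7773425). For each polygon, the edges (by vertex number in listed order) whose endpoints lie on opposite sides of northing = 7773425, where each meets that height, and whether that is right or left of the point:
F: no edge straddles that height → 0 crossings.
K: 4–5 at easting≈759693.7 (right), 5–1 at easting≈760389.5 (right) → 2 crossings.
A: no edge straddles that height → 0 crossings.
P: no edge straddles that height → 0 crossings.
M: no edge straddles that height → 0 crossings.
J: no edge straddles that height → 0 crossings.
All counts are even, so the point lies outside every listed polygon.

none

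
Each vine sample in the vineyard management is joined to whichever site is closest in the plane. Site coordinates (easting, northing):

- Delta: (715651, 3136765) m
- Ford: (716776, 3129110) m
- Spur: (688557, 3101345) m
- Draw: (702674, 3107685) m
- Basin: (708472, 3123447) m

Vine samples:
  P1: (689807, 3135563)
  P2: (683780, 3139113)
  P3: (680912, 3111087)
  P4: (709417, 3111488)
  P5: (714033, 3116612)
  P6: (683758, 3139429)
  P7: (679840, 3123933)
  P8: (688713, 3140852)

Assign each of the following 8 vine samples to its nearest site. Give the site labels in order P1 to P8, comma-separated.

P1 → Basin (d²=495179681.00)
P2 → Basin (d²=855118420.00)
P3 → Spur (d²=153352589.00)
P4 → Draw (d²=59930858.00)
P5 → Basin (d²=77641946.00)
P6 → Basin (d²=866206120.00)
P7 → Spur (d²=586203833.00)
P8 → Basin (d²=693352106.00)

Basin, Basin, Spur, Draw, Basin, Basin, Spur, Basin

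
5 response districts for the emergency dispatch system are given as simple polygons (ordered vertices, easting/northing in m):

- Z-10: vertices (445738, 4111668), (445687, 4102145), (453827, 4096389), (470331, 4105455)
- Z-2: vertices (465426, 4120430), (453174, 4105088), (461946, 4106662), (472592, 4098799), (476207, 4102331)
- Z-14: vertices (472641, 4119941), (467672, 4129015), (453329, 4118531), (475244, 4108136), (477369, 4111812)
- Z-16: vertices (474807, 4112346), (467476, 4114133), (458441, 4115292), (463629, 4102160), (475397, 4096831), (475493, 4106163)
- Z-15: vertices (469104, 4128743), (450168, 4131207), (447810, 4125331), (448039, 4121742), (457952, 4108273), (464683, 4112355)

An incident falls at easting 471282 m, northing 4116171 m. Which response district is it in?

Cast a ray rightward from (471282, 4116171). For each polygon, the edges (by vertex number in listed order) whose endpoints lie on opposite sides of northing = 4116171, where each meets that height, and whether that is right or left of the point:
Z-10: no edge straddles that height → 0 crossings.
Z-2: 1–2 at easting≈462024.8 (left), 5–1 at easting≈467963.0 (left) → 0 crossings.
Z-14: 3–4 at easting≈458304.4 (left), 5–1 at easting≈474833.7 (right) → 1 crossing.
Z-16: no edge straddles that height → 0 crossings.
Z-15: 4–5 at easting≈452139.2 (left), 6–1 at easting≈465712.4 (left) → 0 crossings.
Only Z-14 has an odd count, so the point is inside Z-14.

Z-14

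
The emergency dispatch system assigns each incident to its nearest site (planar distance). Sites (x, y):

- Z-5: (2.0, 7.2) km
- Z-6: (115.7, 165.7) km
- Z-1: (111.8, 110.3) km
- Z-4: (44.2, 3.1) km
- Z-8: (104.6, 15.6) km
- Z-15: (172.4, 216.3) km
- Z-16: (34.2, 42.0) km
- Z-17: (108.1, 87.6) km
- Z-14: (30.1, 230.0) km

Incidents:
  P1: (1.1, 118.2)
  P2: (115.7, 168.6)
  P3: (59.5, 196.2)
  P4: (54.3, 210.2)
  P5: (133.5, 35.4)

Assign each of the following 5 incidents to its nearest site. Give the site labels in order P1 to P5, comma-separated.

Z-16, Z-6, Z-14, Z-14, Z-8

P1 → Z-16 (d²=6902.05)
P2 → Z-6 (d²=8.41)
P3 → Z-14 (d²=2006.80)
P4 → Z-14 (d²=977.68)
P5 → Z-8 (d²=1227.25)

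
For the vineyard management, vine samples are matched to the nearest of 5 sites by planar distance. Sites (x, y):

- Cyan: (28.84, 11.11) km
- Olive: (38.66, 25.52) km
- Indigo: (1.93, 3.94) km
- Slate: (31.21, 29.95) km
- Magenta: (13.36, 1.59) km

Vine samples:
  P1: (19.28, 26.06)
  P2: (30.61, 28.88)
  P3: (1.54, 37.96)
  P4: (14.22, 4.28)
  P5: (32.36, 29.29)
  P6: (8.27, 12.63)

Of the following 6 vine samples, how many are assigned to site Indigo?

P1 → Slate
P2 → Slate
P3 → Slate
P4 → Magenta
P5 → Slate
P6 → Indigo
1 of the 6 goes to Indigo.

1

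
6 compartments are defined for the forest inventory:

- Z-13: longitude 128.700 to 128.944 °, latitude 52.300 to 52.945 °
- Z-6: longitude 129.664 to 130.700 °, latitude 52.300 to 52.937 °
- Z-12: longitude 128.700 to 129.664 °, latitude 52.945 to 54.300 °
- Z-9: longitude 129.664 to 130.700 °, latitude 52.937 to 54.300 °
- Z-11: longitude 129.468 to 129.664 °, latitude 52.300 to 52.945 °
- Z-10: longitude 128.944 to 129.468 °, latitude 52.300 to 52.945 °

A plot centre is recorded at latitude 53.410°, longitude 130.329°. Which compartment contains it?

The point has longitude = 130.329 and latitude = 53.410.
Only Z-9 satisfies 129.664 ≤ longitude ≤ 130.700 and 52.937 ≤ latitude ≤ 54.300.

Z-9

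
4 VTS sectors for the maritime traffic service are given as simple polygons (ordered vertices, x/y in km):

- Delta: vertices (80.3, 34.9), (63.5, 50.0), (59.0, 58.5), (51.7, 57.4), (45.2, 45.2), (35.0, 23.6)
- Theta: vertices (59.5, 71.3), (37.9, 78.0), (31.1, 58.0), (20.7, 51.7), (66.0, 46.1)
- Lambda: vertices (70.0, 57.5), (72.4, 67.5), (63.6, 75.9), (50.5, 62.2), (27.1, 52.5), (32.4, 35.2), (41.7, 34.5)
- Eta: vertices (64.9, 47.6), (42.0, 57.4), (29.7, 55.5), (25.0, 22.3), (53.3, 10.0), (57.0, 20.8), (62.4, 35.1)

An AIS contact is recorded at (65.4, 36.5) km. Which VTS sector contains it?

Cast a ray rightward from (65.4, 36.5). For each polygon, the edges (by vertex number in listed order) whose endpoints lie on opposite sides of y = 36.5, where each meets that height, and whether that is right or left of the point:
Delta: 1–2 at x≈78.52 (right), 5–6 at x≈41.09 (left) → 1 crossing.
Theta: no edge straddles that height → 0 crossings.
Lambda: 5–6 at x≈32.00 (left), 7–1 at x≈44.16 (left) → 0 crossings.
Eta: 3–4 at x≈27.01 (left), 7–1 at x≈62.68 (left) → 0 crossings.
Only Delta has an odd count, so the point is inside Delta.

Delta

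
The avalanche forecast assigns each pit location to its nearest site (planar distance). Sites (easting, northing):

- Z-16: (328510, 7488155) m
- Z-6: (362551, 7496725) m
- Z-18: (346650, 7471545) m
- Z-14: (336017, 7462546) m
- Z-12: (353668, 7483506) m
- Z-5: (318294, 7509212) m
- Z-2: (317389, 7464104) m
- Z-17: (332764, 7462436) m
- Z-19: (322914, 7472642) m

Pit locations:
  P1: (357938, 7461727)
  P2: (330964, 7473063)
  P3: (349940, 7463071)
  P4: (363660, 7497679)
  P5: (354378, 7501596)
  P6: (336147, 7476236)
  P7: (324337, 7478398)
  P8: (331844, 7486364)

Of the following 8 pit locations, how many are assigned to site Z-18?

3

P1 → Z-18
P2 → Z-19
P3 → Z-18
P4 → Z-6
P5 → Z-6
P6 → Z-18
P7 → Z-19
P8 → Z-16
3 of the 8 go to Z-18.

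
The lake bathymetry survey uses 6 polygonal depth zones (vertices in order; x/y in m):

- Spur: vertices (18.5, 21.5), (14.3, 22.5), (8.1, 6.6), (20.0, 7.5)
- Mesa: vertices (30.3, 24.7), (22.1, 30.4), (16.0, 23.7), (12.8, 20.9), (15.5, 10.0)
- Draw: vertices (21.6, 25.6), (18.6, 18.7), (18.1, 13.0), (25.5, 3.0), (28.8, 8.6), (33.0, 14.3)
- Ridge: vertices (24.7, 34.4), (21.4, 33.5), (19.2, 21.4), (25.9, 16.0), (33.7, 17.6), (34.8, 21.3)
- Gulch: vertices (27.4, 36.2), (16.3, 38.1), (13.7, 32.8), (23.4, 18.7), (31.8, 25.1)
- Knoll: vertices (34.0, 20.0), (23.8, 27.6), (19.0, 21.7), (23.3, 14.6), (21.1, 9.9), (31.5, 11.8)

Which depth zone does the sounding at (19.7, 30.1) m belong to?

Gulch

Cast a ray rightward from (19.7, 30.1). For each polygon, the edges (by vertex number in listed order) whose endpoints lie on opposite sides of y = 30.1, where each meets that height, and whether that is right or left of the point:
Spur: no edge straddles that height → 0 crossings.
Mesa: 1–2 at x≈22.53 (right), 2–3 at x≈21.83 (right) → 2 crossings.
Draw: no edge straddles that height → 0 crossings.
Ridge: 2–3 at x≈20.78 (right), 6–1 at x≈28.02 (right) → 2 crossings.
Gulch: 3–4 at x≈15.56 (left), 5–1 at x≈29.82 (right) → 1 crossing.
Knoll: no edge straddles that height → 0 crossings.
Only Gulch has an odd count, so the point is inside Gulch.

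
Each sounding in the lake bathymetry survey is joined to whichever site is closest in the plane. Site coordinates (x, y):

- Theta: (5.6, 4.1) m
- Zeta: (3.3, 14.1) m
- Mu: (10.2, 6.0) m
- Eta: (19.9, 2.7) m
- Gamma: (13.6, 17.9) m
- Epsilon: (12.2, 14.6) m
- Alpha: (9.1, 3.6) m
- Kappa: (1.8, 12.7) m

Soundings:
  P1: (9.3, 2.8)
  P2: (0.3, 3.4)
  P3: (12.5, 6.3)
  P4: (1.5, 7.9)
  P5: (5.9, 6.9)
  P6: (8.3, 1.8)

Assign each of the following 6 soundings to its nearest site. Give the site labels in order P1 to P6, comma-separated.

P1 → Alpha (d²=0.68)
P2 → Theta (d²=28.58)
P3 → Mu (d²=5.38)
P4 → Kappa (d²=23.13)
P5 → Theta (d²=7.93)
P6 → Alpha (d²=3.88)

Alpha, Theta, Mu, Kappa, Theta, Alpha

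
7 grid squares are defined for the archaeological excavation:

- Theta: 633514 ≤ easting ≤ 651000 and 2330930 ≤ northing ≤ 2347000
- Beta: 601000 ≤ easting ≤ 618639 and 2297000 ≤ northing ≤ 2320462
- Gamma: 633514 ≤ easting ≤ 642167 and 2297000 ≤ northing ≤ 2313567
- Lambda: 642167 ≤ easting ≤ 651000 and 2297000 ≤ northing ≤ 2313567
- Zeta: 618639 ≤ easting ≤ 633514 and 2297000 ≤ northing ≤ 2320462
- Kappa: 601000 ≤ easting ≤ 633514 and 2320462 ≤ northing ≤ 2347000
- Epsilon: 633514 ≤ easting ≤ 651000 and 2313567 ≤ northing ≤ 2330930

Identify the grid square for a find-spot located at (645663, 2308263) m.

Lambda

The point has easting = 645663 and northing = 2308263.
Only Lambda satisfies 642167 ≤ easting ≤ 651000 and 2297000 ≤ northing ≤ 2313567.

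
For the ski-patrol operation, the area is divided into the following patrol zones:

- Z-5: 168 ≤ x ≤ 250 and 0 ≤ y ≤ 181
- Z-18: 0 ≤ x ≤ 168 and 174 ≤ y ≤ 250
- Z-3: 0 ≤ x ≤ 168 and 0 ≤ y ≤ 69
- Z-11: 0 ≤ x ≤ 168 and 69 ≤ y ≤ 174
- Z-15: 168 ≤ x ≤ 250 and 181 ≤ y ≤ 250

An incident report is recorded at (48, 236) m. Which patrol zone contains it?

Z-18

The point has x = 48 and y = 236.
Only Z-18 satisfies 0 ≤ x ≤ 168 and 174 ≤ y ≤ 250.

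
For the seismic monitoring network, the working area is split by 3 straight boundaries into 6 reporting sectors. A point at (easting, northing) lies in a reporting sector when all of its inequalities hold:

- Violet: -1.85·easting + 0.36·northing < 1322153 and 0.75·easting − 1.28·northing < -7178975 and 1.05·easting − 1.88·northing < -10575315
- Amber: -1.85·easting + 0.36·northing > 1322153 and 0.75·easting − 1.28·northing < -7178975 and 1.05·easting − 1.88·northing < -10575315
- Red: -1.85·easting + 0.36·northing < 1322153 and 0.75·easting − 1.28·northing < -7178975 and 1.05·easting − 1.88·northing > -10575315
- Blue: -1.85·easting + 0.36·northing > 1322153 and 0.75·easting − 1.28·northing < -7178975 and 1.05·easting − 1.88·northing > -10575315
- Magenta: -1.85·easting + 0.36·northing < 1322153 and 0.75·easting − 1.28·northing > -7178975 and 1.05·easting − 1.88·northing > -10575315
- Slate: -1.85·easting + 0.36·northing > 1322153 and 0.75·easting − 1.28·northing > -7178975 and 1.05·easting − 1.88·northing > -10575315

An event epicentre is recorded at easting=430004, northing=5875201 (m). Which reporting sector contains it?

Violet

-1.85·430004 + 0.36·5875201 = 1319564.960, which is < 1322153
0.75·430004 − 1.28·5875201 = -7197754.280, which is < -7178975
1.05·430004 − 1.88·5875201 = -10593873.680, which is < -10575315
This sign pattern matches Violet.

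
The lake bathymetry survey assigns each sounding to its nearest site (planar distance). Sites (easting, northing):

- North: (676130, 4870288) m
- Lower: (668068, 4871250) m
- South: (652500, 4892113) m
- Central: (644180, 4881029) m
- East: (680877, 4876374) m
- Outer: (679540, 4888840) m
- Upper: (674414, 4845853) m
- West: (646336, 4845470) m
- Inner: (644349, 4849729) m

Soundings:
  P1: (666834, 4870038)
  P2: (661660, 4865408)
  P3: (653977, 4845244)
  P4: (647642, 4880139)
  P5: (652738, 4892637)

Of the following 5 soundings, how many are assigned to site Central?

P1 → Lower
P2 → Lower
P3 → West
P4 → Central
P5 → South
1 of the 5 goes to Central.

1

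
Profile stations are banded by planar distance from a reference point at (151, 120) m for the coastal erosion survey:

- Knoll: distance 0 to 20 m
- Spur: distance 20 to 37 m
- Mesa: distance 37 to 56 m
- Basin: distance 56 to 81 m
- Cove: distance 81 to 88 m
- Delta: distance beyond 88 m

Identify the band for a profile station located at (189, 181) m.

Basin

Distance = √((189−151)² + (181−120)²) = √(1444.000 + 3721.000) = 71.868 m.
56 ≤ 71.868 < 81 → Basin.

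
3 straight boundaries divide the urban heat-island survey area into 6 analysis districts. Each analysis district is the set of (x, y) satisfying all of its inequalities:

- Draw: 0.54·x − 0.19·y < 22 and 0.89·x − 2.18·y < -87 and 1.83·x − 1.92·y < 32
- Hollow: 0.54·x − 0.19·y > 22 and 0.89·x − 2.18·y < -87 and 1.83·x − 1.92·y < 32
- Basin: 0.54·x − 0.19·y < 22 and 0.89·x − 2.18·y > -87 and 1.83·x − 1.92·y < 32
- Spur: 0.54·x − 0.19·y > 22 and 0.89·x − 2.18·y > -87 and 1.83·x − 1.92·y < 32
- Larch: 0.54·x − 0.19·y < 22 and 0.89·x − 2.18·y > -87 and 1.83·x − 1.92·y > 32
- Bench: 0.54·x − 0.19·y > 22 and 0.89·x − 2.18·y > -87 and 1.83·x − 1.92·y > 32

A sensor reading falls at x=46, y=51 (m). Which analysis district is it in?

Basin

0.54·46 − 0.19·51 = 15.150, which is < 22
0.89·46 − 2.18·51 = -70.240, which is > -87
1.83·46 − 1.92·51 = -13.740, which is < 32
This sign pattern matches Basin.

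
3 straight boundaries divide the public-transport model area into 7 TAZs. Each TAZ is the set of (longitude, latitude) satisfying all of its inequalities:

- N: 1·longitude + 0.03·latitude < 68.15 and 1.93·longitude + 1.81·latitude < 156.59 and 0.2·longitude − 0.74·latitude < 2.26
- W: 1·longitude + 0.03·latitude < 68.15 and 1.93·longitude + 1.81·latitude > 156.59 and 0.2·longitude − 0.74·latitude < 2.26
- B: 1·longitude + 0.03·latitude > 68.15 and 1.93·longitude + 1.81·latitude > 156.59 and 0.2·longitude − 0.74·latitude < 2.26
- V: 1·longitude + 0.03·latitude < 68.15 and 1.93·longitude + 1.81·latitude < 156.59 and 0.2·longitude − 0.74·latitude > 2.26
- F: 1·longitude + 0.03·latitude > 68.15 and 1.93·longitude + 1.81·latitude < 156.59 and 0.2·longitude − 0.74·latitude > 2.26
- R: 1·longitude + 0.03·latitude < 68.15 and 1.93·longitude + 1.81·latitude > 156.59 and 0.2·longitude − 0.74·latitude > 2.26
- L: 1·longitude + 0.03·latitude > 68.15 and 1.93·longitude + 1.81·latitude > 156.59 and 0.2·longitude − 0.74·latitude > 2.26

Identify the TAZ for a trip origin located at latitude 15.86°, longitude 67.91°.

1·67.91 + 0.03·15.86 = 68.386, which is > 68.15
1.93·67.91 + 1.81·15.86 = 159.773, which is > 156.59
0.2·67.91 − 0.74·15.86 = 1.846, which is < 2.26
This sign pattern matches B.

B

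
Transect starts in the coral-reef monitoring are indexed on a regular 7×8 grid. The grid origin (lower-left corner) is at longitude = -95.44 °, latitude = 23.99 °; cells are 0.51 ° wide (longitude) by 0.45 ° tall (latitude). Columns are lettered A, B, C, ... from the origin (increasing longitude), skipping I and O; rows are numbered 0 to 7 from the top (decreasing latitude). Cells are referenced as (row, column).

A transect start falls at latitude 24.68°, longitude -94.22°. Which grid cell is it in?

(6, C)

Column index: ⌊(-94.22 − -95.44) / 0.51⌋ = ⌊2.392⌋ = 2 → column C
Row offset from origin: ⌊(24.68 − 23.99) / 0.45⌋ = ⌊1.533⌋ = 1 → row 6 (counted from top)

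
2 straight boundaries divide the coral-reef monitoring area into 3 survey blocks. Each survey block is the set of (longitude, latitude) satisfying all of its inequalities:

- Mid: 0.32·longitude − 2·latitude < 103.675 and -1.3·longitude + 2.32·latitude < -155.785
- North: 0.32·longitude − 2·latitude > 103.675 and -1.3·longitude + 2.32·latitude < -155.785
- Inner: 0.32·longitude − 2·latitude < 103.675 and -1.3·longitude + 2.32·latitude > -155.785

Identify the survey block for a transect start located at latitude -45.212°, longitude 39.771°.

Mid

0.32·39.771 − 2·-45.212 = 103.151, which is < 103.675
-1.3·39.771 + 2.32·-45.212 = -156.594, which is < -155.785
This sign pattern matches Mid.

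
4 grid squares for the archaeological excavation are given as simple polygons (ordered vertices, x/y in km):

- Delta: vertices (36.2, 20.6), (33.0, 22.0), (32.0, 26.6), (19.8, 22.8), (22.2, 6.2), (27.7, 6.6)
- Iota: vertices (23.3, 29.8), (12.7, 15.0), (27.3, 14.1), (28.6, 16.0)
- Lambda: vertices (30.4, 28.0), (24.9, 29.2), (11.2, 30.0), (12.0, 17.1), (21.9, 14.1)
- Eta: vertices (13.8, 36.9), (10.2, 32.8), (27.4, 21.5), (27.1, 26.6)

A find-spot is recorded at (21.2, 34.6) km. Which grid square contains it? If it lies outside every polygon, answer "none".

none

Cast a ray rightward from (21.2, 34.6). For each polygon, the edges (by vertex number in listed order) whose endpoints lie on opposite sides of y = 34.6, where each meets that height, and whether that is right or left of the point:
Delta: no edge straddles that height → 0 crossings.
Iota: no edge straddles that height → 0 crossings.
Lambda: no edge straddles that height → 0 crossings.
Eta: 1–2 at x≈11.78 (left), 4–1 at x≈16.77 (left) → 0 crossings.
All counts are even, so the point lies outside every listed polygon.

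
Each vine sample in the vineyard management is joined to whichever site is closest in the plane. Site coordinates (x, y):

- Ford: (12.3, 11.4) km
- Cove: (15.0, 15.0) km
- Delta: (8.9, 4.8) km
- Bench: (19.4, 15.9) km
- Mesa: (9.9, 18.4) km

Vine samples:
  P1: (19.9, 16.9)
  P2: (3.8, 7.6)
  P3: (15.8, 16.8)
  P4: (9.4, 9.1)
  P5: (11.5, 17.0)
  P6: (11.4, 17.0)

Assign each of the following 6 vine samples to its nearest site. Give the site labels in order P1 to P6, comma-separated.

Bench, Delta, Cove, Ford, Mesa, Mesa

P1 → Bench (d²=1.25)
P2 → Delta (d²=33.85)
P3 → Cove (d²=3.88)
P4 → Ford (d²=13.70)
P5 → Mesa (d²=4.52)
P6 → Mesa (d²=4.21)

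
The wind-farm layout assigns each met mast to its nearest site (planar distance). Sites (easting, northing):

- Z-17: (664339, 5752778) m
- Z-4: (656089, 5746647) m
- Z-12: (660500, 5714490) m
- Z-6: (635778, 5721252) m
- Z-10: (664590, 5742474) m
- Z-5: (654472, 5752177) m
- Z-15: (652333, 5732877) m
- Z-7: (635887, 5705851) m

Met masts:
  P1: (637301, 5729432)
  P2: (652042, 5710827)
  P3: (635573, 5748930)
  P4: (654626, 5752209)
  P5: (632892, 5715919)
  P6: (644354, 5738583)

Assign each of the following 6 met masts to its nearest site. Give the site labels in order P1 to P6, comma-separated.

Z-6, Z-12, Z-5, Z-5, Z-6, Z-15

P1 → Z-6 (d²=69231929.00)
P2 → Z-12 (d²=84955333.00)
P3 → Z-5 (d²=367715210.00)
P4 → Z-5 (d²=24740.00)
P5 → Z-6 (d²=36769885.00)
P6 → Z-15 (d²=96222877.00)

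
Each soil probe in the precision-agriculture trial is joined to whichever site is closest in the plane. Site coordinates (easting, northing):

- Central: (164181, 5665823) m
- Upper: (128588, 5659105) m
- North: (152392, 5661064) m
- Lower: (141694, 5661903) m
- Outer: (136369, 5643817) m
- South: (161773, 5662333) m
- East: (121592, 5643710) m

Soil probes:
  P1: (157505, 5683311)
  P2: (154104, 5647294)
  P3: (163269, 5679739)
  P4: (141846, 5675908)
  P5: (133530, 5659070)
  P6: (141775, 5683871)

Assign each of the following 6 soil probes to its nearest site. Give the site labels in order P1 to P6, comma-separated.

Central, North, Central, Lower, Upper, Lower

P1 → Central (d²=350399120.00)
P2 → North (d²=192543844.00)
P3 → Central (d²=194486800.00)
P4 → Lower (d²=196163129.00)
P5 → Upper (d²=24424589.00)
P6 → Lower (d²=482599585.00)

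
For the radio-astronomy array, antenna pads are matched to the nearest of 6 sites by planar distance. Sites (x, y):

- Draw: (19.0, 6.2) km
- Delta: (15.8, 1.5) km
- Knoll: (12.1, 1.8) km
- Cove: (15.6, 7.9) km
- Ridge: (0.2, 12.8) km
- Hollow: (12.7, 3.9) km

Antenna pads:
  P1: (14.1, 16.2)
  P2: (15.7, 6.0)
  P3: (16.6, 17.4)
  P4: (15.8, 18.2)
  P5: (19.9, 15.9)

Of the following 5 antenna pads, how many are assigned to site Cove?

P1 → Cove
P2 → Cove
P3 → Cove
P4 → Cove
P5 → Cove
5 of the 5 go to Cove.

5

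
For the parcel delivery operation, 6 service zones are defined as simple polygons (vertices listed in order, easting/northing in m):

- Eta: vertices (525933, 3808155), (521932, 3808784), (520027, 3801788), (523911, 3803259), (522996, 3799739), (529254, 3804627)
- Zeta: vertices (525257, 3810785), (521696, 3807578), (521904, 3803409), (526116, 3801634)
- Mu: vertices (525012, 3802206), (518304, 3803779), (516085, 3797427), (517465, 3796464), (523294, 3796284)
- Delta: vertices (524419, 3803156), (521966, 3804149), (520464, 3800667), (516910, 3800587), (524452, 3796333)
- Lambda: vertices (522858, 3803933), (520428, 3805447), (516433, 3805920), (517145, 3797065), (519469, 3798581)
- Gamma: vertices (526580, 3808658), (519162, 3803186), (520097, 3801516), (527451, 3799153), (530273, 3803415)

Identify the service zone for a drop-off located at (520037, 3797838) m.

Mu

Cast a ray rightward from (520037, 3797838). For each polygon, the edges (by vertex number in listed order) whose endpoints lie on opposite sides of northing = 3797838, where each meets that height, and whether that is right or left of the point:
Eta: no edge straddles that height → 0 crossings.
Zeta: no edge straddles that height → 0 crossings.
Mu: 2–3 at easting≈516228.6 (left), 5–1 at easting≈523744.8 (right) → 1 crossing.
Delta: 4–5 at easting≈521783.8 (right), 5–1 at easting≈524444.7 (right) → 2 crossings.
Lambda: 3–4 at easting≈517082.8 (left), 4–5 at easting≈518330.0 (left) → 0 crossings.
Gamma: no edge straddles that height → 0 crossings.
Only Mu has an odd count, so the point is inside Mu.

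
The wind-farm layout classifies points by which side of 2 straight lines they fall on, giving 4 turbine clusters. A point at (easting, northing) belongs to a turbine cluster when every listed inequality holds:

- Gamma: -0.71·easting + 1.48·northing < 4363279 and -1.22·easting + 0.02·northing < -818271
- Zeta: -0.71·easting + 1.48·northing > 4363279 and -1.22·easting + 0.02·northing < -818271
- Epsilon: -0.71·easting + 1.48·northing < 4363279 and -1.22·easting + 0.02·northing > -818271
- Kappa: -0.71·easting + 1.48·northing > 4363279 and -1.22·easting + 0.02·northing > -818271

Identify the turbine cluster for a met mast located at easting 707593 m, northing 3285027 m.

-0.71·707593 + 1.48·3285027 = 4359448.930, which is < 4363279
-1.22·707593 + 0.02·3285027 = -797562.920, which is > -818271
This sign pattern matches Epsilon.

Epsilon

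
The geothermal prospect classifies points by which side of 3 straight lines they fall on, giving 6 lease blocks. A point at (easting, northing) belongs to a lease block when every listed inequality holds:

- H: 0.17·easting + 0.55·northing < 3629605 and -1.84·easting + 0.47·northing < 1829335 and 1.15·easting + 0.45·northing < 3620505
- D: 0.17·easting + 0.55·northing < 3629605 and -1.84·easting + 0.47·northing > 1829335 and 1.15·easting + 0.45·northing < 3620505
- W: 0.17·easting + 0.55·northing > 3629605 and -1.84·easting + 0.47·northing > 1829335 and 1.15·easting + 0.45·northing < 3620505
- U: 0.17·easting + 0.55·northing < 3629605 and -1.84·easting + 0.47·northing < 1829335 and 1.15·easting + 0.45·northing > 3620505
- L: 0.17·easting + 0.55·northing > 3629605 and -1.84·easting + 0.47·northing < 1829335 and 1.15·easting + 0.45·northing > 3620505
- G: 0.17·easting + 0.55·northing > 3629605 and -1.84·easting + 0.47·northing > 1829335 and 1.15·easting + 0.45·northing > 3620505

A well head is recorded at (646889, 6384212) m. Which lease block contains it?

0.17·646889 + 0.55·6384212 = 3621287.730, which is < 3629605
-1.84·646889 + 0.47·6384212 = 1810303.880, which is < 1829335
1.15·646889 + 0.45·6384212 = 3616817.750, which is < 3620505
This sign pattern matches H.

H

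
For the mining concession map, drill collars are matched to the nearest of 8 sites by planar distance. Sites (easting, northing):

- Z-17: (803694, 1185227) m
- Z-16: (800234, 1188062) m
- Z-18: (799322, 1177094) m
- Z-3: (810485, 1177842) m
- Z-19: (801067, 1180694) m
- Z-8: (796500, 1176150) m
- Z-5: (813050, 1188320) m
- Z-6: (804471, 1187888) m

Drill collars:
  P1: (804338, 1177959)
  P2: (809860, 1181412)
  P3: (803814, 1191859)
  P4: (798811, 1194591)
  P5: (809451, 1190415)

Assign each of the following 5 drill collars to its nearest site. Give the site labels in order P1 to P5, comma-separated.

P1 → Z-19 (d²=18179666.00)
P2 → Z-3 (d²=13135525.00)
P3 → Z-6 (d²=16200490.00)
P4 → Z-16 (d²=44652770.00)
P5 → Z-5 (d²=17341826.00)

Z-19, Z-3, Z-6, Z-16, Z-5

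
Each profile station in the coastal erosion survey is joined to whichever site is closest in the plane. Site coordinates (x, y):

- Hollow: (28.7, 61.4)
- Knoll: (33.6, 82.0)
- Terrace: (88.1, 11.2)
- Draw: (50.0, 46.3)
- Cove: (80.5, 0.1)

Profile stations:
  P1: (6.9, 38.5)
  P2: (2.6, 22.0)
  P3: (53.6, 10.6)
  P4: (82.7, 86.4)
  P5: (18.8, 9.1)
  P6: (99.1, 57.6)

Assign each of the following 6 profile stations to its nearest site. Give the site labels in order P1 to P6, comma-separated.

P1 → Hollow (d²=999.65)
P2 → Hollow (d²=2233.57)
P3 → Cove (d²=833.86)
P4 → Knoll (d²=2430.17)
P5 → Draw (d²=2357.28)
P6 → Terrace (d²=2273.96)

Hollow, Hollow, Cove, Knoll, Draw, Terrace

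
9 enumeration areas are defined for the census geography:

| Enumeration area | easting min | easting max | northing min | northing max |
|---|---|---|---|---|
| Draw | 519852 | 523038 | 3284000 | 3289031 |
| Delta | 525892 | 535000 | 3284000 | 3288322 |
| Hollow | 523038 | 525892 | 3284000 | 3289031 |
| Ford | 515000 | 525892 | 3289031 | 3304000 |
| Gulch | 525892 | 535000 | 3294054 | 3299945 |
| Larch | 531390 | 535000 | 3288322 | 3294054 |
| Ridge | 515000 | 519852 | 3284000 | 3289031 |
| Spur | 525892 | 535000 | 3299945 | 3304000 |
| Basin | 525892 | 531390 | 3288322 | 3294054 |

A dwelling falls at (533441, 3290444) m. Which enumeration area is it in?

Larch

The point has easting = 533441 and northing = 3290444.
Only Larch satisfies 531390 ≤ easting ≤ 535000 and 3288322 ≤ northing ≤ 3294054.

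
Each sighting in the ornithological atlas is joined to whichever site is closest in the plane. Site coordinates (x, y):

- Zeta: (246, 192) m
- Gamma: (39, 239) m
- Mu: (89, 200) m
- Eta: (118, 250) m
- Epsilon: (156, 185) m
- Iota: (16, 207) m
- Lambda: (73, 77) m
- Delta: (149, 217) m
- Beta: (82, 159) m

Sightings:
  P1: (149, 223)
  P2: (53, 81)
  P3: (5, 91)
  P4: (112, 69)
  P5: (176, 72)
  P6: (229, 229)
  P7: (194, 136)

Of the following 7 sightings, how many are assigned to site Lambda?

P1 → Delta
P2 → Lambda
P3 → Lambda
P4 → Lambda
P5 → Lambda
P6 → Zeta
P7 → Epsilon
4 of the 7 go to Lambda.

4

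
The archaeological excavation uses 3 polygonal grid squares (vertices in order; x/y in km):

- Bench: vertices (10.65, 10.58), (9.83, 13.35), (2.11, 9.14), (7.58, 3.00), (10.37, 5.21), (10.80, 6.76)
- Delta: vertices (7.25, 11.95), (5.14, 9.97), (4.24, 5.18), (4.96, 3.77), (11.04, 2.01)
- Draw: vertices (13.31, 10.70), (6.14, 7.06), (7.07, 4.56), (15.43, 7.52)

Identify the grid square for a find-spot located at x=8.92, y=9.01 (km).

Cast a ray rightward from (8.92, 9.01). For each polygon, the edges (by vertex number in listed order) whose endpoints lie on opposite sides of y = 9.01, where each meets that height, and whether that is right or left of the point:
Bench: 3–4 at x≈2.226 (left), 6–1 at x≈10.712 (right) → 1 crossing.
Delta: 2–3 at x≈4.960 (left), 5–1 at x≈8.371 (left) → 0 crossings.
Draw: 1–2 at x≈9.981 (right), 4–1 at x≈14.437 (right) → 2 crossings.
Only Bench has an odd count, so the point is inside Bench.

Bench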